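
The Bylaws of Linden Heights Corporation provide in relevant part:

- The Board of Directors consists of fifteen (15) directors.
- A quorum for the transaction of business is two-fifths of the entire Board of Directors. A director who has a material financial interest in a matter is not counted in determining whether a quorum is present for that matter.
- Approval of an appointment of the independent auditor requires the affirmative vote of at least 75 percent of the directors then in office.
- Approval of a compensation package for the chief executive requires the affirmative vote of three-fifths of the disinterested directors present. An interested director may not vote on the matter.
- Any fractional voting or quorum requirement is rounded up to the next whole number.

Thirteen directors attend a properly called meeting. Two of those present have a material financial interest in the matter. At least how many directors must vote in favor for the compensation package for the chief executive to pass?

The compensation package for the chief executive requires three-fifths of the disinterested directors present (13 − 2 = 11).
3/5 of 11 = 6.60, rounded up to 7.

7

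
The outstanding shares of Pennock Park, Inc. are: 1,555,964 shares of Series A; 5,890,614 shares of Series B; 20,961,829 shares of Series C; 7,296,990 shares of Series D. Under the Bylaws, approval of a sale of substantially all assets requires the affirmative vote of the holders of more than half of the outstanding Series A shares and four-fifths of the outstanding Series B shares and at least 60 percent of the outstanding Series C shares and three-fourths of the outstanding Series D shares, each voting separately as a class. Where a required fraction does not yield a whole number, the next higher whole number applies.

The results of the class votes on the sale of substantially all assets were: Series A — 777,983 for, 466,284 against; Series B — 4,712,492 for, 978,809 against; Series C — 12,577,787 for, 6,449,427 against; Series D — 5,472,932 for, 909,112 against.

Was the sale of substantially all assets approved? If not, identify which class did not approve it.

Approved — every class gave the required vote.

Series A: a majority of 1555964 is 777983; 777,983 required, 777,983 in favor — approved.
Series B: 4/5 of 5890614 = 4712491.20, rounded up to 4712492; 4,712,492 required, 4,712,492 in favor — approved.
Series C: 3/5 of 20961829 = 12577097.40, rounded up to 12577098; 12,577,098 required, 12,577,787 in favor — approved.
Series D: 3/4 of 7296990 = 5472742.50, rounded up to 5472743; 5,472,743 required, 5,472,932 in favor — approved.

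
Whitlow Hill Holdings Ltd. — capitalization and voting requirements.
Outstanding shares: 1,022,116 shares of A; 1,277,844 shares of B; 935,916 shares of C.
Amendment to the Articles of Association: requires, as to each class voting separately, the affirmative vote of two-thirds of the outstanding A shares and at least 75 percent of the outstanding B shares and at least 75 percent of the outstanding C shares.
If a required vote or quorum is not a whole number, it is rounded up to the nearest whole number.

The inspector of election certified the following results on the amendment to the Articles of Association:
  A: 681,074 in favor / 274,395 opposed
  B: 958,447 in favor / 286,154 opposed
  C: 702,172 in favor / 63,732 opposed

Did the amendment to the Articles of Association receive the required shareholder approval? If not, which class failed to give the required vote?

A: 2/3 of 1022116 = 681410.67, rounded up to 681411; 681,411 required, 681,074 in favor — not approved.
B: 3/4 of 1277844 = 958383; 958,383 required, 958,447 in favor — approved.
C: 3/4 of 935916 = 701937; 701,937 required, 702,172 in favor — approved.

Not approved — the A shares did not give the required vote.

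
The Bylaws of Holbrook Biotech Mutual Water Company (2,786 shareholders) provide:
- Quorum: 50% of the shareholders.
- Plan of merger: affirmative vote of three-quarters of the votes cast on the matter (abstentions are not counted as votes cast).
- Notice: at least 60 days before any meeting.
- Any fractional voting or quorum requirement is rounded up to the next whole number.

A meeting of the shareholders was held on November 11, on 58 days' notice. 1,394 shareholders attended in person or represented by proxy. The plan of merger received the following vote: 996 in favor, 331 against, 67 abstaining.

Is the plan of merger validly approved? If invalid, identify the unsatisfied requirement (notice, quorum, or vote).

Invalid — notice requirement not satisfied.

Notice: 58 days given; 60 required. Not satisfied.
Quorum: 50% of 2,786 = 1,393; 1,394 present. Satisfied.
Vote: requires three-fourths of the votes cast (1,394 − 67 abstaining = 1,327); 3/4 of 1327 = 995.25, rounded up to 996, so 996 needed; 996 in favor. Satisfied.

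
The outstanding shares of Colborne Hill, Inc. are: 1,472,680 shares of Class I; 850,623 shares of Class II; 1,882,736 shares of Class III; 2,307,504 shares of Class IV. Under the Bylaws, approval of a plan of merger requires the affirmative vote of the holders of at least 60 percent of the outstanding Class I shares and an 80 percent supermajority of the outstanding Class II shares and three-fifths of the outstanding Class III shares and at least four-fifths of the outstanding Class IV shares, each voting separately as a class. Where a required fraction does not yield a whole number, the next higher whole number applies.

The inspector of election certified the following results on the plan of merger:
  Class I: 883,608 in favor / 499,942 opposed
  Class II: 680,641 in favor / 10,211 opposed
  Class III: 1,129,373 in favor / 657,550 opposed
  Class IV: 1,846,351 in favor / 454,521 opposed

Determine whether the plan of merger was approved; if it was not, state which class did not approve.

Not approved — the Class III shares did not give the required vote.

Class I: 3/5 of 1472680 = 883608; 883,608 required, 883,608 in favor — approved.
Class II: 4/5 of 850623 = 680498.40, rounded up to 680499; 680,499 required, 680,641 in favor — approved.
Class III: 3/5 of 1882736 = 1129641.60, rounded up to 1129642; 1,129,642 required, 1,129,373 in favor — not approved.
Class IV: 4/5 of 2307504 = 1846003.20, rounded up to 1846004; 1,846,004 required, 1,846,351 in favor — approved.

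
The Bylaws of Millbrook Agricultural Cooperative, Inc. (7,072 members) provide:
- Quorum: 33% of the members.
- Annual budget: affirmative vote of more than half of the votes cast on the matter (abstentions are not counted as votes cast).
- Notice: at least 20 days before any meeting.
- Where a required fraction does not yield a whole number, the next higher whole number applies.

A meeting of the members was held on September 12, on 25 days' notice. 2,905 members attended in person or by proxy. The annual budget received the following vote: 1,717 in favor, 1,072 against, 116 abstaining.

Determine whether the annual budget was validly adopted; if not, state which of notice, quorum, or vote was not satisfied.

Notice: 25 days given; 20 required. Satisfied.
Quorum: 33% of 7,072 = 2,333.76, rounded up to 2,334; 2,905 present. Satisfied.
Vote: requires a majority of the votes cast (2,905 − 116 abstaining = 2,789); a majority of 2789 is 1395, so 1,395 needed; 1,717 in favor. Satisfied.

Valid — all requirements satisfied.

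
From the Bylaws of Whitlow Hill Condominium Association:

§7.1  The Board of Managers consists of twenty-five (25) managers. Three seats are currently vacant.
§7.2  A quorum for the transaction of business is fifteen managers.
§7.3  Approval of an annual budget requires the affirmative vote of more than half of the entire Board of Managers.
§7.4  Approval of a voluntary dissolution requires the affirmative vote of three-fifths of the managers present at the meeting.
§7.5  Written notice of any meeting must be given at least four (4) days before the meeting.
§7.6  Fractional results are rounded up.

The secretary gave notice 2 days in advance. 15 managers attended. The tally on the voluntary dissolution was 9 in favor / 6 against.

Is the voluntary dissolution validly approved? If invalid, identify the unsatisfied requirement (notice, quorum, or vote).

Notice: 2 days given; 4 required (2 < 4). Not satisfied.
Quorum: 15 present; quorum is 15. Satisfied.
Vote: the voluntary dissolution requires three-fifths of the managers present (15). 3/5 of 15 = 9, so 9 affirmative votes are needed; 9 voted in favor. Satisfied.

Invalid — notice requirement not satisfied.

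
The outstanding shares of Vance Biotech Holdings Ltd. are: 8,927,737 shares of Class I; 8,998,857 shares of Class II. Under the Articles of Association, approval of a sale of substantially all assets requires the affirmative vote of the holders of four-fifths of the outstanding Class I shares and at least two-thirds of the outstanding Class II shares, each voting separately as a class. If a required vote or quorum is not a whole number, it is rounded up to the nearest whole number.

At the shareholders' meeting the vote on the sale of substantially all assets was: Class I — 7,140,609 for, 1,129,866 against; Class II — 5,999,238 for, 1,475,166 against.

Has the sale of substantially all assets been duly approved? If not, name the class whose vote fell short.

Class I: 4/5 of 8927737 = 7142189.60, rounded up to 7142190; 7,142,190 required, 7,140,609 in favor — not approved.
Class II: 2/3 of 8998857 = 5999238; 5,999,238 required, 5,999,238 in favor — approved.

Not approved — the Class I shares did not give the required vote.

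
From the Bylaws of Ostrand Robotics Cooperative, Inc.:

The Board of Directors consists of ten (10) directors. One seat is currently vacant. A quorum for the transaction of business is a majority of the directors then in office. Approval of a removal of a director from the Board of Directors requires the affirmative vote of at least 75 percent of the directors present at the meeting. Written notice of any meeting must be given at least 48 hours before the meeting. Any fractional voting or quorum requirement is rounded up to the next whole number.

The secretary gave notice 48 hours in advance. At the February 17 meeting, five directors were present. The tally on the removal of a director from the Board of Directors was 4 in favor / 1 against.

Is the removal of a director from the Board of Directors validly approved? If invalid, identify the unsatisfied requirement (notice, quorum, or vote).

Valid — all requirements satisfied.

Notice: 48 hours given; 48 required (48 ≥ 48). Satisfied.
Quorum: 5 present; quorum is 5. Satisfied.
Vote: the removal of a director from the Board of Directors requires three-fourths of the directors present (5). 3/4 of 5 = 3.75, rounded up to 4, so 4 affirmative votes are needed; 4 voted in favor. Satisfied.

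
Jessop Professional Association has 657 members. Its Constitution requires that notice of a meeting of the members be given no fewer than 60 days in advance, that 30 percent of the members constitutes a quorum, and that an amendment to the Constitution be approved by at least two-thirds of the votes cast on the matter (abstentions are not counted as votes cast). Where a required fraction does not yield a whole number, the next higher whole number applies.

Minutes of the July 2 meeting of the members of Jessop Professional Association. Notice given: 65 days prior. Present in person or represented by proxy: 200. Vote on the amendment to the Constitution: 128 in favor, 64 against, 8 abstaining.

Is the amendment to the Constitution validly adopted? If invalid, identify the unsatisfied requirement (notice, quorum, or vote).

Valid — all requirements satisfied.

Notice: 65 days given; 60 required. Satisfied.
Quorum: 30% of 657 = 197.10, rounded up to 198; 200 present. Satisfied.
Vote: requires two-thirds of the votes cast (200 − 8 abstaining = 192); 2/3 of 192 = 128, so 128 needed; 128 in favor. Satisfied.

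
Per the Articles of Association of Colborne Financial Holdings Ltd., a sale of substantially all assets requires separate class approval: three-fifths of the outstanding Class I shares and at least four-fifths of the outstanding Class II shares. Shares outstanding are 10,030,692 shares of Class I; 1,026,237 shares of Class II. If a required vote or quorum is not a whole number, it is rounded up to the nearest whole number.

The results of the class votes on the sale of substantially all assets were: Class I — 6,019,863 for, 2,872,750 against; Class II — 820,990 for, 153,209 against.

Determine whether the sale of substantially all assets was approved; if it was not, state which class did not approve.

Class I: 3/5 of 10030692 = 6018415.20, rounded up to 6018416; 6,018,416 required, 6,019,863 in favor — approved.
Class II: 4/5 of 1026237 = 820989.60, rounded up to 820990; 820,990 required, 820,990 in favor — approved.

Approved — every class gave the required vote.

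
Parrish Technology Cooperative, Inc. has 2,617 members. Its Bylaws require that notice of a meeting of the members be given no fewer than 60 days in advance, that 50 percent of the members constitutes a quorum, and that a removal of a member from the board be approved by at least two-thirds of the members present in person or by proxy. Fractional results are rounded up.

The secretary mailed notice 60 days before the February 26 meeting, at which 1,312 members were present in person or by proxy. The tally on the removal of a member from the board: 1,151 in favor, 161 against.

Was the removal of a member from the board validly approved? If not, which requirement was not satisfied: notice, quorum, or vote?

Notice: 60 days given; 60 required. Satisfied.
Quorum: 50% of 2,617 = 1,308.50, rounded up to 1,309; 1,312 present. Satisfied.
Vote: requires two-thirds of those present (1,312); 2/3 of 1312 = 874.67, rounded up to 875, so 875 needed; 1,151 in favor. Satisfied.

Valid — all requirements satisfied.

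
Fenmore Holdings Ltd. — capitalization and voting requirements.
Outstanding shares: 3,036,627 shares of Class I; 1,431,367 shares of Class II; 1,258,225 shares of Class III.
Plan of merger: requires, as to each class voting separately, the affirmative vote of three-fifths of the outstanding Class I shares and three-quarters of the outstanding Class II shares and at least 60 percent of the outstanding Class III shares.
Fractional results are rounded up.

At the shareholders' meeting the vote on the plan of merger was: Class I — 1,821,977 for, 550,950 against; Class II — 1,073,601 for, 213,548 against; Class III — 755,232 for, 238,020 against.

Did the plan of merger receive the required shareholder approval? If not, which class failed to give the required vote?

Class I: 3/5 of 3036627 = 1821976.20, rounded up to 1821977; 1,821,977 required, 1,821,977 in favor — approved.
Class II: 3/4 of 1431367 = 1073525.25, rounded up to 1073526; 1,073,526 required, 1,073,601 in favor — approved.
Class III: 3/5 of 1258225 = 754935; 754,935 required, 755,232 in favor — approved.

Approved — every class gave the required vote.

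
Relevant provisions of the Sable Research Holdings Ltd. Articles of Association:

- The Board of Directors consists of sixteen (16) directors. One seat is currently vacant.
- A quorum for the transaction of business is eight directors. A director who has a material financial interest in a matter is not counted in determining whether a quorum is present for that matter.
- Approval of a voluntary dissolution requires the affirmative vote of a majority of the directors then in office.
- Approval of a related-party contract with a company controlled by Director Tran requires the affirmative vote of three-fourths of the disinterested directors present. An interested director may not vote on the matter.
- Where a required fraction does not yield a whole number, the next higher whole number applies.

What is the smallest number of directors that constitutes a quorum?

The quorum is fixed at 8.

8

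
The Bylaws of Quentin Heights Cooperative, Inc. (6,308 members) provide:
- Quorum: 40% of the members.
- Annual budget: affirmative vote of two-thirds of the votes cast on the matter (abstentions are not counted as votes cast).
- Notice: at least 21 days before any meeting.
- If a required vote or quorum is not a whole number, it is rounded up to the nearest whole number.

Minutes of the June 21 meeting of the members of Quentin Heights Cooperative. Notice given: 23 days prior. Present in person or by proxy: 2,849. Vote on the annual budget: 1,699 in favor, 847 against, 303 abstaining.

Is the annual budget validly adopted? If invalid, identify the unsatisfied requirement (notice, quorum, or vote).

Notice: 23 days given; 21 required. Satisfied.
Quorum: 40% of 6,308 = 2,523.20, rounded up to 2,524; 2,849 present. Satisfied.
Vote: requires two-thirds of the votes cast (2,849 − 303 abstaining = 2,546); 2/3 of 2546 = 1697.33, rounded up to 1698, so 1,698 needed; 1,699 in favor. Satisfied.

Valid — all requirements satisfied.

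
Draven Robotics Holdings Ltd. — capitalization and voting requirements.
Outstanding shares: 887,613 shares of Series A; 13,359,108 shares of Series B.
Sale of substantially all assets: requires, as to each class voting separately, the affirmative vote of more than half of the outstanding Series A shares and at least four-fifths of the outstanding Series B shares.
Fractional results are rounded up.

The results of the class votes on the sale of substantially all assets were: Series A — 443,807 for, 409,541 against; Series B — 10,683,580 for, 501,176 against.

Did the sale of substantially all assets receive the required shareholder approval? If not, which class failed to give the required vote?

Not approved — the Series B shares did not give the required vote.

Series A: a majority of 887613 is 443807; 443,807 required, 443,807 in favor — approved.
Series B: 4/5 of 13359108 = 10687286.40, rounded up to 10687287; 10,687,287 required, 10,683,580 in favor — not approved.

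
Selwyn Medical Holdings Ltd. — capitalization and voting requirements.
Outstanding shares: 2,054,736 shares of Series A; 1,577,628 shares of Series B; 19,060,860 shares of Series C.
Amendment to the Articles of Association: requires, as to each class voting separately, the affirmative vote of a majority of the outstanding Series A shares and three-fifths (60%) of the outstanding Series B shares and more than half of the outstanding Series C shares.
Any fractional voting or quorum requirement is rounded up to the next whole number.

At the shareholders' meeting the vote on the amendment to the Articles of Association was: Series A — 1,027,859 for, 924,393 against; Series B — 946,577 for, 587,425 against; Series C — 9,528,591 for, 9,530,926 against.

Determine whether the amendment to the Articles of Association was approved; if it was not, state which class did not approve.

Not approved — the Series C shares did not give the required vote.

Series A: a majority of 2054736 is 1027369; 1,027,369 required, 1,027,859 in favor — approved.
Series B: 3/5 of 1577628 = 946576.80, rounded up to 946577; 946,577 required, 946,577 in favor — approved.
Series C: a majority of 19060860 is 9530431; 9,530,431 required, 9,528,591 in favor — not approved.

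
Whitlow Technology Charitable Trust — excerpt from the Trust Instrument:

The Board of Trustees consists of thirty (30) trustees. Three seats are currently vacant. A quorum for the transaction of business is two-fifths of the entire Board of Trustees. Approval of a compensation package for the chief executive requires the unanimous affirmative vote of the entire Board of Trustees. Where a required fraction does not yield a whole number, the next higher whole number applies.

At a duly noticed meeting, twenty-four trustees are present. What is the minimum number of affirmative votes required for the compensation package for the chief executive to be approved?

The compensation package for the chief executive requires the unanimous vote of the entire Board of Trustees (30).
Unanimous means all 30.
(Only 24 can vote, so the compensation package for the chief executive cannot pass at this meeting, but the required vote is still 30.)

30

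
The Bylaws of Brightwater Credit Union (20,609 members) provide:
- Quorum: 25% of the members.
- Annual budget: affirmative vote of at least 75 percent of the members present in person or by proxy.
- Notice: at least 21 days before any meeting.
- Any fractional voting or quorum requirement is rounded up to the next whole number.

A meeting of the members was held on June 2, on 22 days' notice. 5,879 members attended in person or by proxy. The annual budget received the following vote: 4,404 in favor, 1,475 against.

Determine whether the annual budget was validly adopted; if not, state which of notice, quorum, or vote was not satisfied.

Notice: 22 days given; 21 required. Satisfied.
Quorum: 25% of 20,609 = 5,152.25, rounded up to 5,153; 5,879 present. Satisfied.
Vote: requires three-fourths of those present (5,879); 3/4 of 5879 = 4409.25, rounded up to 4410, so 4,410 needed; 4,404 in favor. Not satisfied.

Invalid — vote requirement not satisfied.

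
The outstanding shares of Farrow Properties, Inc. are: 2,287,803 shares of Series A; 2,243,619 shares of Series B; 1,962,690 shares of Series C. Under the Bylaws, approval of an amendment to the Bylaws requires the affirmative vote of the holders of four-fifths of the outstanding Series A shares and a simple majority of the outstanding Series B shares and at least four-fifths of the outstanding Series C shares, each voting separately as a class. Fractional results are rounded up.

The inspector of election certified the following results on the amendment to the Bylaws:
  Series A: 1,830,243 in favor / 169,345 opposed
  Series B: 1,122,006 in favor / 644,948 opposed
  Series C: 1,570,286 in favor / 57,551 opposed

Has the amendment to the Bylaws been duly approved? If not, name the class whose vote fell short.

Approved — every class gave the required vote.

Series A: 4/5 of 2287803 = 1830242.40, rounded up to 1830243; 1,830,243 required, 1,830,243 in favor — approved.
Series B: a majority of 2243619 is 1121810; 1,121,810 required, 1,122,006 in favor — approved.
Series C: 4/5 of 1962690 = 1570152; 1,570,152 required, 1,570,286 in favor — approved.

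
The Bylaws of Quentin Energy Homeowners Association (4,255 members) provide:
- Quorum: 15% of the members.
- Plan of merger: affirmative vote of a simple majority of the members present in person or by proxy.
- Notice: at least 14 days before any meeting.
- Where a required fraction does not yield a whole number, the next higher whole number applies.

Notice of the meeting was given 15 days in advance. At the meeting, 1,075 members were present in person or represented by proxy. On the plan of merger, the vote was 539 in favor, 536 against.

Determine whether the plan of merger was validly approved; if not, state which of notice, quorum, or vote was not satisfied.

Notice: 15 days given; 14 required. Satisfied.
Quorum: 15% of 4,255 = 638.25, rounded up to 639; 1,075 present. Satisfied.
Vote: requires a majority of those present (1,075); a majority of 1075 is 538, so 538 needed; 539 in favor. Satisfied.

Valid — all requirements satisfied.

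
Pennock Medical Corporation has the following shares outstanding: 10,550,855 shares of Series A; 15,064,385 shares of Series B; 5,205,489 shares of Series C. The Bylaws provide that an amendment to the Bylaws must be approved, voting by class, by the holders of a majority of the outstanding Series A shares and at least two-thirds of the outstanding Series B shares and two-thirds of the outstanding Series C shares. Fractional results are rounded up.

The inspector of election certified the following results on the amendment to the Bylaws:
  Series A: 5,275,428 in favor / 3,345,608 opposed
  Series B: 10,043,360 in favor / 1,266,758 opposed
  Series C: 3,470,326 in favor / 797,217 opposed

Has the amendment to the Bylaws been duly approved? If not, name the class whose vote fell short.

Series A: a majority of 10550855 is 5275428; 5,275,428 required, 5,275,428 in favor — approved.
Series B: 2/3 of 15064385 = 10042923.33, rounded up to 10042924; 10,042,924 required, 10,043,360 in favor — approved.
Series C: 2/3 of 5205489 = 3470326; 3,470,326 required, 3,470,326 in favor — approved.

Approved — every class gave the required vote.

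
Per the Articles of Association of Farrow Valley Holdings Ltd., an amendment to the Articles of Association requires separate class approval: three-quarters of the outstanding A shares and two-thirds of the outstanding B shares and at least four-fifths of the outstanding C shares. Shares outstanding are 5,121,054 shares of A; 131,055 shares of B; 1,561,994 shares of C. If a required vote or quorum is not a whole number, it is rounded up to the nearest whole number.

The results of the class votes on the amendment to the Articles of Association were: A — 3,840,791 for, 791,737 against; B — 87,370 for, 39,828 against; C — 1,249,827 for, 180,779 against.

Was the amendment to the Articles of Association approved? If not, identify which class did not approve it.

A: 3/4 of 5121054 = 3840790.50, rounded up to 3840791; 3,840,791 required, 3,840,791 in favor — approved.
B: 2/3 of 131055 = 87370; 87,370 required, 87,370 in favor — approved.
C: 4/5 of 1561994 = 1249595.20, rounded up to 1249596; 1,249,596 required, 1,249,827 in favor — approved.

Approved — every class gave the required vote.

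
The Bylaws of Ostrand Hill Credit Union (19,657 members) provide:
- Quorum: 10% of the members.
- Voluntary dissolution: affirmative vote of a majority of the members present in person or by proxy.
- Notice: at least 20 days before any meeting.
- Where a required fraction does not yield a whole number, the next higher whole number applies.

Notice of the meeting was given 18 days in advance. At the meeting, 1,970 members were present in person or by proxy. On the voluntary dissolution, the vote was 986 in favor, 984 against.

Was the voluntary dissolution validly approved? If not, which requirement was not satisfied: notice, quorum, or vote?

Notice: 18 days given; 20 required. Not satisfied.
Quorum: 10% of 19,657 = 1,965.70, rounded up to 1,966; 1,970 present. Satisfied.
Vote: requires a majority of those present (1,970); a majority of 1970 is 986, so 986 needed; 986 in favor. Satisfied.

Invalid — notice requirement not satisfied.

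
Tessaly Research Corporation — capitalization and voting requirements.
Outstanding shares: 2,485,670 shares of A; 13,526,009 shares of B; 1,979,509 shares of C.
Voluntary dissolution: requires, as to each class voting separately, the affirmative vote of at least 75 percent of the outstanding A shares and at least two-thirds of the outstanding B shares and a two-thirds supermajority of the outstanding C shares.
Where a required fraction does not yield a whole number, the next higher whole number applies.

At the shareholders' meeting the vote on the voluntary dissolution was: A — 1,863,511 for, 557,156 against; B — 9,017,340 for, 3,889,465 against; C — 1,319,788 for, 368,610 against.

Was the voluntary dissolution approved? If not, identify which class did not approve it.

A: 3/4 of 2485670 = 1864252.50, rounded up to 1864253; 1,864,253 required, 1,863,511 in favor — not approved.
B: 2/3 of 13526009 = 9017339.33, rounded up to 9017340; 9,017,340 required, 9,017,340 in favor — approved.
C: 2/3 of 1979509 = 1319672.67, rounded up to 1319673; 1,319,673 required, 1,319,788 in favor — approved.

Not approved — the A shares did not give the required vote.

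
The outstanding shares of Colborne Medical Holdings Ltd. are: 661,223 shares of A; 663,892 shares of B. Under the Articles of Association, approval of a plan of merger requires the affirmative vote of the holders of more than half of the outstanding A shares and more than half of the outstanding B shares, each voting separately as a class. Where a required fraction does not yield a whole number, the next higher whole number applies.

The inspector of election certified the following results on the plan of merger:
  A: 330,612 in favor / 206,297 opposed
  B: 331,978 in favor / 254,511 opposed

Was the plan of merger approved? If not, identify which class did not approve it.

Approved — every class gave the required vote.

A: a majority of 661223 is 330612; 330,612 required, 330,612 in favor — approved.
B: a majority of 663892 is 331947; 331,947 required, 331,978 in favor — approved.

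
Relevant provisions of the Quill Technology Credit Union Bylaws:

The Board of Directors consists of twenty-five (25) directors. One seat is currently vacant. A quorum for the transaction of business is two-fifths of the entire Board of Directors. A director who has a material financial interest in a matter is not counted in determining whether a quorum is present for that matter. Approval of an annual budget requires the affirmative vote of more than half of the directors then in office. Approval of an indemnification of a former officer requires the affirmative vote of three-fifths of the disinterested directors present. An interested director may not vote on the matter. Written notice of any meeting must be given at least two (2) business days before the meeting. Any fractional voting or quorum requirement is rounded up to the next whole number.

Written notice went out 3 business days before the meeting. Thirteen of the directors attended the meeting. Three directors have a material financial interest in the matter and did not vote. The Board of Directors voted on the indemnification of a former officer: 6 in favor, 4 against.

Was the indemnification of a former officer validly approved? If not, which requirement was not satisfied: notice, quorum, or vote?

Notice: 3 business days given; 2 required (3 ≥ 2). Satisfied.
Quorum: 13 present, but the 3 interested directors do not count, leaving 10. Quorum is 10. Satisfied.
Vote: the indemnification of a former officer requires three-fifths of the disinterested directors present (13 − 3 = 10). 3/5 of 10 = 6, so 6 affirmative votes are needed; 6 voted in favor. Satisfied.

Valid — all requirements satisfied.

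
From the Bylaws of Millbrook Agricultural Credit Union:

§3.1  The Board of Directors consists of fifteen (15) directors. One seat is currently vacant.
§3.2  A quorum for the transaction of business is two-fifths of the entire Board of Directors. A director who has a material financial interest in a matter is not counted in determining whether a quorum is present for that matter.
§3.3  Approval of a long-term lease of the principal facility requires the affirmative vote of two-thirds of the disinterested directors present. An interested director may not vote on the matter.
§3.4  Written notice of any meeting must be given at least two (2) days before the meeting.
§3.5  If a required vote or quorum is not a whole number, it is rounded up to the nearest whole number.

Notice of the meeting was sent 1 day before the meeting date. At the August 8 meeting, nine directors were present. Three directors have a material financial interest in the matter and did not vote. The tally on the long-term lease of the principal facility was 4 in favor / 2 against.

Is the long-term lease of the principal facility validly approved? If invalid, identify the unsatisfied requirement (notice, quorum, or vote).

Invalid — notice requirement not satisfied.

Notice: 1 day given; 2 required (1 < 2). Not satisfied.
Quorum: 9 present, but the 3 interested directors do not count, leaving 6. Quorum is 6. Satisfied.
Vote: the long-term lease of the principal facility requires two-thirds of the disinterested directors present (9 − 3 = 6). 2/3 of 6 = 4, so 4 affirmative votes are needed; 4 voted in favor. Satisfied.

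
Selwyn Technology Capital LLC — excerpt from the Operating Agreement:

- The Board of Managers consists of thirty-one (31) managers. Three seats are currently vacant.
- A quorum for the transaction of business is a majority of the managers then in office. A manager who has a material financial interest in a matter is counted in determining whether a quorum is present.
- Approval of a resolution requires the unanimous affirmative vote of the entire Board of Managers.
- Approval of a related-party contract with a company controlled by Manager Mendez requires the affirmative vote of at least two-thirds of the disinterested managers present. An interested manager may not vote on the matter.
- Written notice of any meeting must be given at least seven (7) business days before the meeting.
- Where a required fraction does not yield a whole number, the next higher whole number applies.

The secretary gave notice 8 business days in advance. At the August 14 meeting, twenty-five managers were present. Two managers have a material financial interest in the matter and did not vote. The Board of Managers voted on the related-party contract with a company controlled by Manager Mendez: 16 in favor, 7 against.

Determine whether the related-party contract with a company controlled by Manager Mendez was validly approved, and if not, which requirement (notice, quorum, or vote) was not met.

Valid — all requirements satisfied.

Notice: 8 business days given; 7 required (8 ≥ 7). Satisfied.
Quorum: 25 present (interested managers count toward quorum); quorum is 15. Satisfied.
Vote: the related-party contract with a company controlled by Manager Mendez requires two-thirds of the disinterested managers present (25 − 2 = 23). 2/3 of 23 = 15.33, rounded up to 16, so 16 affirmative votes are needed; 16 voted in favor. Satisfied.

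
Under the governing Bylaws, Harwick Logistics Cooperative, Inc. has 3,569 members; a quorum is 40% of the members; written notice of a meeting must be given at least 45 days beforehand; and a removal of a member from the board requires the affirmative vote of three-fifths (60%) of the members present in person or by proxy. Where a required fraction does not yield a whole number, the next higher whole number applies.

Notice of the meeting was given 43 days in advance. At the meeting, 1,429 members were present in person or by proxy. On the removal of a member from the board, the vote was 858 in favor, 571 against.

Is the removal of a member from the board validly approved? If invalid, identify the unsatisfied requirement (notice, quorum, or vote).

Notice: 43 days given; 45 required. Not satisfied.
Quorum: 40% of 3,569 = 1,427.60, rounded up to 1,428; 1,429 present. Satisfied.
Vote: requires three-fifths of those present (1,429); 3/5 of 1429 = 857.40, rounded up to 858, so 858 needed; 858 in favor. Satisfied.

Invalid — notice requirement not satisfied.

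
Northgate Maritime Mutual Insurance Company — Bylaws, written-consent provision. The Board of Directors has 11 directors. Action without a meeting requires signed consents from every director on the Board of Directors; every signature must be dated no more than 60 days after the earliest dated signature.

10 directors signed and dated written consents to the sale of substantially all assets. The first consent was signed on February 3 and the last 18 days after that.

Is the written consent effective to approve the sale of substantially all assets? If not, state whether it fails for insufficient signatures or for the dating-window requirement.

Not effective — insufficient signatures.

Signatures required: the unanimous vote of 11 — unanimous means all 11, so 11 needed; 10 signed. Insufficient.
Dating window: the latest signature is 18 days after the earliest; the limit is 60 days. Within the window.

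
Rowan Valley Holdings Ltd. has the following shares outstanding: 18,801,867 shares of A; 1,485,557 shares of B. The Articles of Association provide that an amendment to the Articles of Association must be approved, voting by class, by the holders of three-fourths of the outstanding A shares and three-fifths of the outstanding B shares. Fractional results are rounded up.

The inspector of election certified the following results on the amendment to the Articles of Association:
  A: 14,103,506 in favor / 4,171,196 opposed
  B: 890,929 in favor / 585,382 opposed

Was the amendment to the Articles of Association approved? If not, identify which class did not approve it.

A: 3/4 of 18801867 = 14101400.25, rounded up to 14101401; 14,101,401 required, 14,103,506 in favor — approved.
B: 3/5 of 1485557 = 891334.20, rounded up to 891335; 891,335 required, 890,929 in favor — not approved.

Not approved — the B shares did not give the required vote.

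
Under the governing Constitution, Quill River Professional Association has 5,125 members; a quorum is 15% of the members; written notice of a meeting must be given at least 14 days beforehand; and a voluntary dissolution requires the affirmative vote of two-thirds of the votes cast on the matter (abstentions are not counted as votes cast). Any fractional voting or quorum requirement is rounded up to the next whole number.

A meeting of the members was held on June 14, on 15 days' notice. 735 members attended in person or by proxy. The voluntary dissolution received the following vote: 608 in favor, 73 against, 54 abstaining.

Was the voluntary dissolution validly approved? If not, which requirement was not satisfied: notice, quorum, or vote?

Notice: 15 days given; 14 required. Satisfied.
Quorum: 15% of 5,125 = 768.75, rounded up to 769; 735 present. Not satisfied.
Vote: requires two-thirds of the votes cast (735 − 54 abstaining = 681); 2/3 of 681 = 454, so 454 needed; 608 in favor. Satisfied.

Invalid — quorum requirement not satisfied.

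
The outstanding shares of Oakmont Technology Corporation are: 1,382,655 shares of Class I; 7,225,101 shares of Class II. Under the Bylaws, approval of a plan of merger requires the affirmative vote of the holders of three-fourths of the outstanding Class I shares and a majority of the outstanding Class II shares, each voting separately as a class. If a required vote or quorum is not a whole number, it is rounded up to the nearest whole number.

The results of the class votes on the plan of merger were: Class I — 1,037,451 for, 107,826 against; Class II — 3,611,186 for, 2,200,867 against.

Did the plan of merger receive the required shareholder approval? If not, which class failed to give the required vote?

Not approved — the Class II shares did not give the required vote.

Class I: 3/4 of 1382655 = 1036991.25, rounded up to 1036992; 1,036,992 required, 1,037,451 in favor — approved.
Class II: a majority of 7225101 is 3612551; 3,612,551 required, 3,611,186 in favor — not approved.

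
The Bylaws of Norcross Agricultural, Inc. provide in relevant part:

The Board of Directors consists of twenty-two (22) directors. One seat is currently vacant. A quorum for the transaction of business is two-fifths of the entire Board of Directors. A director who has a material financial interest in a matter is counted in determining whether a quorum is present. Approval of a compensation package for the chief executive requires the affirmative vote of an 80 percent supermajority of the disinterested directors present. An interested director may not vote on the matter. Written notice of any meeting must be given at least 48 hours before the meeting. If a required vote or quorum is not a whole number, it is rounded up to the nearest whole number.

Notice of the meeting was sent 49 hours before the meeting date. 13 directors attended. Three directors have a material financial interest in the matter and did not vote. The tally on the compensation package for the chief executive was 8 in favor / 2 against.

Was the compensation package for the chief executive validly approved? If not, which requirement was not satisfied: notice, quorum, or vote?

Notice: 49 hours given; 48 required (49 ≥ 48). Satisfied.
Quorum: 13 present (interested directors count toward quorum); quorum is 9. Satisfied.
Vote: the compensation package for the chief executive requires four-fifths of the disinterested directors present (13 − 3 = 10). 4/5 of 10 = 8, so 8 affirmative votes are needed; 8 voted in favor. Satisfied.

Valid — all requirements satisfied.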